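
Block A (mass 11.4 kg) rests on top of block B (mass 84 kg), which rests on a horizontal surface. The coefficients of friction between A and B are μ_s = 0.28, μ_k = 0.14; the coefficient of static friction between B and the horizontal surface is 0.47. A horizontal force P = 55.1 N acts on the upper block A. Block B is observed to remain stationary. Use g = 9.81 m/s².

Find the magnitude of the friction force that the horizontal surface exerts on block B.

Between the blocks, N₁ = m_A g = 111.8 N.
So the A–B interface can sustain at most μ_s N₁ = 31.31 N of static friction.
P = 55.1 N exceeds that limit, so A slips over B and the interface friction becomes kinetic: f₁ = μ_k N₁ = 0.14×111.8 = 15.7 N.
B experiences an equal 15.7 N forward from A (third law). B is in equilibrium, so the floor supplies f₂ = 15.7 N of static friction (limit μ_s(m_A+m_B)g = 439.9 N, not exceeded).

f ≈ 15.7 N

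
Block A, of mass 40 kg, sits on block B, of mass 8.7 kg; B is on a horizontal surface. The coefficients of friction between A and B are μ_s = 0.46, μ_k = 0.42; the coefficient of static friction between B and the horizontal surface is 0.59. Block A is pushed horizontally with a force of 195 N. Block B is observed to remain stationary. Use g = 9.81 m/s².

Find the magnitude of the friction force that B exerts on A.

The normal force B exerts on A is simply A's weight, N₁ = 392.4 N.
Maximum static friction on A from B: μ_s N₁ = 0.46×392.4 = 180.5 N.
P = 195 N exceeds that limit, so A slips over B and the interface friction becomes kinetic: f₁ = μ_k N₁ = 0.42×392.4 = 165 N.
By Newton's third law B feels 165 N forward from A. With B stationary, the floor's static friction on B balances it: f₂ = 165 N (well within μ_s(m_A+m_B)g = 281.9 N).

f ≈ 165 N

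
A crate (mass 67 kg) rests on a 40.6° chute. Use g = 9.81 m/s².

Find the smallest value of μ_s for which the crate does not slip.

At the slip threshold m g sin θ = μ_s m g cos θ, so μ_s,min = tan θ.
μ_s,min = tan 40.6° = 0.857.

μ_s,min ≈ 0.857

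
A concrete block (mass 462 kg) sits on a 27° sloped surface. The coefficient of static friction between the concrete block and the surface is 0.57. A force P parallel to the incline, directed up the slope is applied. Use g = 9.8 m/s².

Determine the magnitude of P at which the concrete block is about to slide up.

At impending motion up the slope, friction acts down-slope at its limit: f = μ_s N.
P is parallel to the surface, so N = m g cos θ = 4030 N.
Along the incline: P = m g sin θ + μ_s N = 2060 + 0.57×4030 = 4350 N.

P ≈ 4350 N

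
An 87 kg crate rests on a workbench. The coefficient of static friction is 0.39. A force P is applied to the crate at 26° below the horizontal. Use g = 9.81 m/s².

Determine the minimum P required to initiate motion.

N = m g + P sin α (the push presses the crate into the workbench).
At impending slip, P cos α = μ_s N = μ_s (m g + P sin α).
Solving: P (cos α − μ_s sin α) = μ_s m g → P = 0.39×853/(cos 26° − 0.39 sin 26°) = 333/0.7278 = 457 N.

P ≈ 457 N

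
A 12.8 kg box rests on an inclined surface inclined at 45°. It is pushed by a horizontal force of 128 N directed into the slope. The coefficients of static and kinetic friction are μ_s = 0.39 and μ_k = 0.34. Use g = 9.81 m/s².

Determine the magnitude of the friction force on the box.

Normal direction: N = m g cos θ + P sin θ = 179.3 N.
Parallel to the incline: P cos θ − m g sin θ = 90.51 − 88.79 = 1.72 N; the friction needed to balance this is 1.72 N acting down the slope.
Maximum static friction: μ_s N = 0.39 × 179.3 = 69.93 N.
|f_req| = 1.72 ≤ 69.93 N → the box is in equilibrium; friction equals the required value.

f ≈ 1.72 N (down the incline)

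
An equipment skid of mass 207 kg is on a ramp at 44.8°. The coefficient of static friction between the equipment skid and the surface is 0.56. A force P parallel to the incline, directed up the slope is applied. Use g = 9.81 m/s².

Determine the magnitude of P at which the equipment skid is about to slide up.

At impending motion up the slope, friction acts down-slope at its limit: f = μ_s N.
P is parallel to the surface, so N = m g cos θ = 1440 N.
Along the incline: P = m g sin θ + μ_s N = 1430 + 0.56×1440 = 2240 N.

P ≈ 2240 N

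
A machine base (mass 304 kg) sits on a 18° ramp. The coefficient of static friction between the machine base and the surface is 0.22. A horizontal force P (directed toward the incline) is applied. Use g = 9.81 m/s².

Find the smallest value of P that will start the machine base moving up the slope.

P ≈ 1750 N

At impending motion up the slope, friction acts down-slope at its limit: f = μ_s N.
Perpendicular to the incline: N = m g cos θ + P sin θ.
Along the incline: P cos θ = m g sin θ + μ_s N = m g sin θ + μ_s (m g cos θ + P sin θ).
Solving, P (cos θ − μ_s sin θ) = m g (sin θ + μ_s cos θ), so P = 304×9.81×(sin 18° + 0.22 cos 18°)/(cos 18° − 0.22 sin 18°) = 2980×0.5182/0.8831 = 1750 N.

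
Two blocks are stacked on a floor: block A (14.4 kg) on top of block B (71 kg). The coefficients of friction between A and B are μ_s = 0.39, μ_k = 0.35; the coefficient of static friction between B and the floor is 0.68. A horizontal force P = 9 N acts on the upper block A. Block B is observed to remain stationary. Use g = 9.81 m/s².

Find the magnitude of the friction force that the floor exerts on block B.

Normal force at the A–B interface: N₁ = m_A g = 141.3 N.
Maximum static friction on A from B: μ_s N₁ = 0.39×141.3 = 55.09 N.
P = 9 N is within that limit, so A and B move together (both at rest); the A–B friction is simply f₁ = P = 9 N.
By Newton's third law B feels 9 N forward from A. With B stationary, the floor's static friction on B balances it: f₂ = 9 N (well within μ_s(m_A+m_B)g = 569.7 N).

f ≈ 9 N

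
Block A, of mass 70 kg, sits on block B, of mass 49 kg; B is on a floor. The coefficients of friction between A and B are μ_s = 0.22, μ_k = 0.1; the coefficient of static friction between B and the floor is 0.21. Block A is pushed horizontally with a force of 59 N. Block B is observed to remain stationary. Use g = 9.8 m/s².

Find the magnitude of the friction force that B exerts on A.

The normal force B exerts on A is simply A's weight, N₁ = 686 N.
Maximum static friction on A from B: μ_s N₁ = 0.22×686 = 150.9 N.
Since P = 59 N ≤ 150.9 N, A does not slip on B; friction on A equals P = 59 N.
B experiences an equal 59 N forward from A (third law). B is in equilibrium, so the floor supplies f₂ = 59 N of static friction (limit μ_s(m_A+m_B)g = 244.9 N, not exceeded).

f ≈ 59 N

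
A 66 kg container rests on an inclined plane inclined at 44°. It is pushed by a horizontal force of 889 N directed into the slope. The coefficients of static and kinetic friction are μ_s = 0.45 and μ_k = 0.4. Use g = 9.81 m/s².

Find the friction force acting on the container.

Resolve perpendicular to the incline: N = m g cos θ + P sin θ = 66×9.81×cos 44° + 889×sin 44° = 1083 N.
Along the incline, the net driving force (taking up-slope positive) is P cos θ − m g sin θ = 639.5 − 449.8 = 189.7 N, so equilibrium requires friction f = -189.7 N (down-slope).
Maximum static friction: μ_s N = 0.45 × 1083 = 487.5 N.
Since 189.7 N is within the 487.5 N limit, the container stays put and friction is exactly 190 N.

f ≈ 190 N (down the incline)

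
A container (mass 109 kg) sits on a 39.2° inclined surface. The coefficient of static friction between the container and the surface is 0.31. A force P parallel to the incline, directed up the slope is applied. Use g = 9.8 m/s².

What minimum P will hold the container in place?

The container tends to slide down (tan θ > μ_s), so at the point of impending slip friction acts up-slope at its limit: f = μ_s N.
P is parallel to the surface, so N = m g cos θ = 828 N.
Along the incline: P + μ_s N = m g sin θ, so P = 675 − 0.31×828 = 419 N.

P_min ≈ 419 N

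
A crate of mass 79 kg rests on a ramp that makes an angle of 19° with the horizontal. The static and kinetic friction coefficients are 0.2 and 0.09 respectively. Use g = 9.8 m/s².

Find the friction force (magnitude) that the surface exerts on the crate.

f ≈ 65.9 N (up the incline)

The normal reaction is N = m g cos θ = 732 N.
For equilibrium along the incline, friction must balance the weight component: f = m g sin θ = 252.1 N up the slope.
The static-friction ceiling is μ_s N = 0.2 × 732 = 146.4 N.
Since |252.1| > 146.4 N, static friction cannot hold it; the crate slides down the incline and kinetic friction applies: f = μ_k N = 0.09 × 732 = 65.9 N.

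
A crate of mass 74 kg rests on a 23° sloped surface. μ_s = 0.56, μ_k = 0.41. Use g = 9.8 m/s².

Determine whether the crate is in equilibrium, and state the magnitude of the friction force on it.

f ≈ 283 N

N = m g cos θ = 668 N.
Down-slope weight component: m g sin θ = 283 N.
μ_s N = 374 N.
283 ≤ 374 N, so it stays put; friction = 283 N.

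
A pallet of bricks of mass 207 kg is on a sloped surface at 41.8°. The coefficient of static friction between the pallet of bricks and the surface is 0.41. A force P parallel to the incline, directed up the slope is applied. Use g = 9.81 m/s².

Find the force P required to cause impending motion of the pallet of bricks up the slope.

At impending motion up the slope, friction acts down-slope at its limit: f = μ_s N.
P is parallel to the surface, so N = m g cos θ = 1510 N.
Along the incline: P = m g sin θ + μ_s N = 1350 + 0.41×1510 = 1970 N.

P ≈ 1970 N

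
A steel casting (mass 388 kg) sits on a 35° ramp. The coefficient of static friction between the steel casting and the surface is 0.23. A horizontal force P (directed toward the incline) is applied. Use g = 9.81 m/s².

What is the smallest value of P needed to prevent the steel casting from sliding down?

P_min ≈ 1540 N

The steel casting tends to slide down (tan θ > μ_s), so at the point of impending slip friction acts up-slope at its limit: f = μ_s N.
Perpendicular to the incline: N = m g cos θ + P sin θ.
Along the incline: P cos θ + μ_s N = m g sin θ, i.e. P cos θ + μ_s (m g cos θ + P sin θ) = m g sin θ.
Solving, P (cos θ + μ_s sin θ) = m g (sin θ − μ_s cos θ), so P = 3810×0.3852/0.9511 = 1540 N.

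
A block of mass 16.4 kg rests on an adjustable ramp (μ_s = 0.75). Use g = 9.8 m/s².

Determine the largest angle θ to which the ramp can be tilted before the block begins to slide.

θ_max ≈ 36.9°

At the slip threshold, m g sin θ = μ_s · m g cos θ, so tan θ = μ_s.
θ_max = arctan(0.75) = 36.9°.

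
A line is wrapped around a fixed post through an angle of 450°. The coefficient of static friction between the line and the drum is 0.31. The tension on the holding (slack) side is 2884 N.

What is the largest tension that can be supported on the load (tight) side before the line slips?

T_max ≈ 32900 N

At impending slip the capstan equation gives T₂/T₁ = e^{μβ} with β in radians.
β = 450° × π/180 = 7.854 rad.
e^{μβ} = e^{0.31×7.854} = 11.41.
T₂ = T₁ · e^{μβ} = 2884 × 11.41 = 32900 N.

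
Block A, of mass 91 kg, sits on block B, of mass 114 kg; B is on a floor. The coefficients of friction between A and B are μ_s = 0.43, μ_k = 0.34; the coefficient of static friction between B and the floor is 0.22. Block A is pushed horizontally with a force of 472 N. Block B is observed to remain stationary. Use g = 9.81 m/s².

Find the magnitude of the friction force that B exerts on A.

The normal force B exerts on A is simply A's weight, N₁ = 892.7 N.
So the A–B interface can sustain at most μ_s N₁ = 383.9 N of static friction.
P = 472 N exceeds that limit, so A slips over B and the interface friction becomes kinetic: f₁ = μ_k N₁ = 0.34×892.7 = 304 N.
B experiences an equal 304 N forward from A (third law). B is in equilibrium, so the floor supplies f₂ = 304 N of static friction (limit μ_s(m_A+m_B)g = 442.4 N, not exceeded).

f ≈ 304 N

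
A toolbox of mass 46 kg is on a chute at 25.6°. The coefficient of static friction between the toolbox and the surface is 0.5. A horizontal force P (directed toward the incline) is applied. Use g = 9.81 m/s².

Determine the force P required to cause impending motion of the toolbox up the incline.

P ≈ 581 N

At impending motion up the slope, friction acts down-slope at its limit: f = μ_s N.
Perpendicular to the incline: N = m g cos θ + P sin θ.
Along the incline: P cos θ = m g sin θ + μ_s N = m g sin θ + μ_s (m g cos θ + P sin θ).
Solving, P (cos θ − μ_s sin θ) = m g (sin θ + μ_s cos θ), so P = 46×9.81×(sin 25.6° + 0.5 cos 25.6°)/(cos 25.6° − 0.5 sin 25.6°) = 451×0.883/0.6858 = 581 N.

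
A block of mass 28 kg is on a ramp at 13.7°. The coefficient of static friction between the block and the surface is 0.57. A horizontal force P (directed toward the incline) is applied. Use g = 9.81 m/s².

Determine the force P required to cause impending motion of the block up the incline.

P ≈ 260 N

At impending motion up the slope, friction acts down-slope at its limit: f = μ_s N.
Perpendicular to the incline: N = m g cos θ + P sin θ.
Along the incline: P cos θ = m g sin θ + μ_s N = m g sin θ + μ_s (m g cos θ + P sin θ).
Solving, P (cos θ − μ_s sin θ) = m g (sin θ + μ_s cos θ), so P = 28×9.81×(sin 13.7° + 0.57 cos 13.7°)/(cos 13.7° − 0.57 sin 13.7°) = 275×0.7906/0.8366 = 260 N.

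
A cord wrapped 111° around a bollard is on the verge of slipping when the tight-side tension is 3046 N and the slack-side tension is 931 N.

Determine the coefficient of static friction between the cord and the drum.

T₂/T₁ = e^{μβ} → μ = ln(T₂/T₁)/β.
β = 111° = 1.937 rad.
μ = ln(3046/931)/1.937 = ln(3.272)/1.937 = 0.612.

μ ≈ 0.612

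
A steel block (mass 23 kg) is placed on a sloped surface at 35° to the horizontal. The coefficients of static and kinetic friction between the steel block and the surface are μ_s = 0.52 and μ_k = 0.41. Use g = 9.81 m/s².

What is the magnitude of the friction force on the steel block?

Normal force: N = m g cos θ = 23 × 9.81 × cos 35° = 184.8 N.
For equilibrium along the incline, friction must balance the weight component: f = m g sin θ = 129.4 N up the slope.
Maximum static friction available: μ_s N = 0.52 × 184.8 = 96.11 N.
|129.4| exceeds 96.11 N, so the steel block slips down-slope; friction is kinetic, f = μ_k N = 0.41×184.8 = 75.8 N.

f ≈ 75.8 N (up the incline)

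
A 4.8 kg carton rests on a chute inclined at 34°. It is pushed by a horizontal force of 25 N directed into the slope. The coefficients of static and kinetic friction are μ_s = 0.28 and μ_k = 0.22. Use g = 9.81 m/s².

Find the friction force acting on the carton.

f ≈ 5.61 N (up the incline)

Resolve perpendicular to the incline: N = m g cos θ + P sin θ = 4.8×9.81×cos 34° + 25×sin 34° = 53.02 N.
Along the incline, the net driving force (taking up-slope positive) is P cos θ − m g sin θ = 20.73 − 26.33 = -5.605 N, so equilibrium requires friction f = 5.605 N (up-slope).
The limit of static friction is μ_s N = 14.84 N.
|f_req| = 5.605 ≤ 14.84 N → the carton is in equilibrium; friction equals the required value.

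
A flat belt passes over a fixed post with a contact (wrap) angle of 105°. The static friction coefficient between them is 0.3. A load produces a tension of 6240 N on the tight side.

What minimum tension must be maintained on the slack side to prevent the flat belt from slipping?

T_min ≈ 3600 N

Capstan equation at impending slip: T_tight/T_slack = e^{μβ}.
β = 105° = 1.833 rad; e^{μβ} = e^{0.3×1.833} = 1.733.
T_slack = T_tight / e^{μβ} = 6240 / 1.733 = 3600 N.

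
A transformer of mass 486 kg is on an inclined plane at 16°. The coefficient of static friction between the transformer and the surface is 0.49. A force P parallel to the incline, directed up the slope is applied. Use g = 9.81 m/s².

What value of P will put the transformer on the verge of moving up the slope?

P ≈ 3560 N

At impending motion up the slope, friction acts down-slope at its limit: f = μ_s N.
P is parallel to the surface, so N = m g cos θ = 4580 N.
Along the incline: P = m g sin θ + μ_s N = 1310 + 0.49×4580 = 3560 N.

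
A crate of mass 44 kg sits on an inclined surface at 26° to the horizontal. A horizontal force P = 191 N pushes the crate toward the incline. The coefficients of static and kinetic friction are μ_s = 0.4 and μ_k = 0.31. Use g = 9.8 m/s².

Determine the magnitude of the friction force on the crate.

Normal direction: N = m g cos θ + P sin θ = 471.3 N.
Along the incline, the net driving force (taking up-slope positive) is P cos θ − m g sin θ = 171.7 − 189 = -17.36 N, so equilibrium requires friction f = 17.36 N (up-slope).
Maximum static friction: μ_s N = 0.4 × 471.3 = 188.5 N.
|f_req| = 17.36 ≤ 188.5 N → the crate is in equilibrium; friction equals the required value.

f ≈ 17.4 N (up the incline)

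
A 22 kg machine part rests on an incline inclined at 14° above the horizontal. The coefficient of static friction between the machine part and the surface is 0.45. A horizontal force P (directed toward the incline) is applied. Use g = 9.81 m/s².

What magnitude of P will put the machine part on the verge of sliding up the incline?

At impending motion up the slope, friction acts down-slope at its limit: f = μ_s N.
Perpendicular to the incline: N = m g cos θ + P sin θ.
Along the incline: P cos θ = m g sin θ + μ_s N = m g sin θ + μ_s (m g cos θ + P sin θ).
Solving, P (cos θ − μ_s sin θ) = m g (sin θ + μ_s cos θ), so P = 22×9.81×(sin 14° + 0.45 cos 14°)/(cos 14° − 0.45 sin 14°) = 216×0.6786/0.8614 = 170 N.

P ≈ 170 N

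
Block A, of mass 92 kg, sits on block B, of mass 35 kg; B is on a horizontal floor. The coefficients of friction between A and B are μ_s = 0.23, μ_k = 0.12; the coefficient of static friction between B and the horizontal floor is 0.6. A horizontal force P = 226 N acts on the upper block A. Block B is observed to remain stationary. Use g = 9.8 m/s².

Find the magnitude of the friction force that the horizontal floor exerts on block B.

Between the blocks, N₁ = m_A g = 901.6 N.
So the A–B interface can sustain at most μ_s N₁ = 207.4 N of static friction.
Since P = 226 N > 207.4 N, A slides on B; the A–B friction is kinetic: f₁ = μ_k N₁ = 0.12×901.6 = 108 N.
B experiences an equal 108 N forward from A (third law). B is in equilibrium, so the floor supplies f₂ = 108 N of static friction (limit μ_s(m_A+m_B)g = 746.8 N, not exceeded).

f ≈ 108 N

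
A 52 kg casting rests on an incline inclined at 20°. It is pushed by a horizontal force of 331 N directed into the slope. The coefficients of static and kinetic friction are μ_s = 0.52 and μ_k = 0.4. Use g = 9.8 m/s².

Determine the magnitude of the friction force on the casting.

f ≈ 137 N (down the incline)

Resolve perpendicular to the incline: N = m g cos θ + P sin θ = 52×9.8×cos 20° + 331×sin 20° = 592.1 N.
Along the incline, the net driving force (taking up-slope positive) is P cos θ − m g sin θ = 311 − 174.3 = 136.7 N, so equilibrium requires friction f = -136.7 N (down-slope).
Maximum static friction: μ_s N = 0.52 × 592.1 = 307.9 N.
|f_req| = 136.7 ≤ 307.9 N → the casting is in equilibrium; friction equals the required value.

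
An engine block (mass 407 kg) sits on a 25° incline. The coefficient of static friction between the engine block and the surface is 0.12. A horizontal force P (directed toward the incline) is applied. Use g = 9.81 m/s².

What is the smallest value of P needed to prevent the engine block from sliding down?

The engine block tends to slide down (tan θ > μ_s), so at the point of impending slip friction acts up-slope at its limit: f = μ_s N.
Perpendicular to the incline: N = m g cos θ + P sin θ.
Along the incline: P cos θ + μ_s N = m g sin θ, i.e. P cos θ + μ_s (m g cos θ + P sin θ) = m g sin θ.
Solving, P (cos θ + μ_s sin θ) = m g (sin θ − μ_s cos θ), so P = 3990×0.3139/0.957 = 1310 N.

P_min ≈ 1310 N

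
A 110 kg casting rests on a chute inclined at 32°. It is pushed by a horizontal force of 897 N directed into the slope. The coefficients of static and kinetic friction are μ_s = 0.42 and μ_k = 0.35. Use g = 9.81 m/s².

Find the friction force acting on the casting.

f ≈ 189 N (down the incline)

Normal direction: N = m g cos θ + P sin θ = 1390 N.
Parallel to the incline: P cos θ − m g sin θ = 760.7 − 571.8 = 188.9 N; the friction needed to balance this is 188.9 N acting down the slope.
The limit of static friction is μ_s N = 584 N.
Since 188.9 N is within the 584 N limit, the casting stays put and friction is exactly 189 N.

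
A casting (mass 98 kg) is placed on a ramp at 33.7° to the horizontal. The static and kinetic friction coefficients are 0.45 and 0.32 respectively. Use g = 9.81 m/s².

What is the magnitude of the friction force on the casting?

Perpendicular to the surface, N = m g cos θ = 98·9.81·cos 33.7° = 799.8 N.
For equilibrium along the incline, friction must balance the weight component: f = m g sin θ = 533.4 N up the slope.
Maximum static friction available: μ_s N = 0.45 × 799.8 = 359.9 N.
Since |533.4| > 359.9 N, static friction cannot hold it; the casting slides down the incline and kinetic friction applies: f = μ_k N = 0.32 × 799.8 = 256 N.

f ≈ 256 N (up the incline)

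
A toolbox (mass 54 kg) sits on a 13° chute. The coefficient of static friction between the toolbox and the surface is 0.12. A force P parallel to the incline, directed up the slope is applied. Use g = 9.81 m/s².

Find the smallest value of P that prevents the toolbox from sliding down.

P_min ≈ 57.2 N

The toolbox tends to slide down (tan θ > μ_s), so at the point of impending slip friction acts up-slope at its limit: f = μ_s N.
P is parallel to the surface, so N = m g cos θ = 516 N.
Along the incline: P + μ_s N = m g sin θ, so P = 119 − 0.12×516 = 57.2 N.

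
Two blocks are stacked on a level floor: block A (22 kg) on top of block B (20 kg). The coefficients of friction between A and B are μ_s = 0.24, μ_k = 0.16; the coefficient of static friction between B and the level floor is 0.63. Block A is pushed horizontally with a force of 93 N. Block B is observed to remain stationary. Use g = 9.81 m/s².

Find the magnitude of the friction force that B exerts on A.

Normal force at the A–B interface: N₁ = m_A g = 215.8 N.
So the A–B interface can sustain at most μ_s N₁ = 51.8 N of static friction.
Since P = 93 N > 51.8 N, A slides on B; the A–B friction is kinetic: f₁ = μ_k N₁ = 0.16×215.8 = 34.5 N.
B experiences an equal 34.5 N forward from A (third law). B is in equilibrium, so the floor supplies f₂ = 34.5 N of static friction (limit μ_s(m_A+m_B)g = 259.6 N, not exceeded).

f ≈ 34.5 N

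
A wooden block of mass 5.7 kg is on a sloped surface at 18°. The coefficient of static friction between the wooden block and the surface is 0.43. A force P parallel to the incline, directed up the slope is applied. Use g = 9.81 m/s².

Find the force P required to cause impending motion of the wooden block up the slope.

At impending motion up the slope, friction acts down-slope at its limit: f = μ_s N.
P is parallel to the surface, so N = m g cos θ = 53.2 N.
Along the incline: P = m g sin θ + μ_s N = 17.3 + 0.43×53.2 = 40.1 N.

P ≈ 40.1 N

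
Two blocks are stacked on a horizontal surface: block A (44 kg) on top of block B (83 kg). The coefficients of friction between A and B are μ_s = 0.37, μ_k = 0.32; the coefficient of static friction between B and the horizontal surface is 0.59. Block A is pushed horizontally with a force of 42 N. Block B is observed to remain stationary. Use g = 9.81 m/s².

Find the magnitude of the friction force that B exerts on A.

f ≈ 42 N

Between the blocks, N₁ = m_A g = 431.6 N.
Maximum static friction on A from B: μ_s N₁ = 0.37×431.6 = 159.7 N.
P = 42 N is within that limit, so A and B move together (both at rest); the A–B friction is simply f₁ = P = 42 N.
By Newton's third law B feels 42 N forward from A. With B stationary, the floor's static friction on B balances it: f₂ = 42 N (well within μ_s(m_A+m_B)g = 735.1 N).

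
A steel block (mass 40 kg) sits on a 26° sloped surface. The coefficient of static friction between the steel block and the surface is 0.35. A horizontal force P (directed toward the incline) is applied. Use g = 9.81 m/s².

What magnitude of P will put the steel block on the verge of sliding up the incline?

P ≈ 396 N

At impending motion up the slope, friction acts down-slope at its limit: f = μ_s N.
Perpendicular to the incline: N = m g cos θ + P sin θ.
Along the incline: P cos θ = m g sin θ + μ_s N = m g sin θ + μ_s (m g cos θ + P sin θ).
Solving, P (cos θ − μ_s sin θ) = m g (sin θ + μ_s cos θ), so P = 40×9.81×(sin 26° + 0.35 cos 26°)/(cos 26° − 0.35 sin 26°) = 392×0.7529/0.7454 = 396 N.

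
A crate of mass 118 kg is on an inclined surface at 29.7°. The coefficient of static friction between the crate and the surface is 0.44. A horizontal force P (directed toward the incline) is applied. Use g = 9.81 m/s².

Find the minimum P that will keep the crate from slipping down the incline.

P_min ≈ 121 N

The crate tends to slide down (tan θ > μ_s), so at the point of impending slip friction acts up-slope at its limit: f = μ_s N.
Perpendicular to the incline: N = m g cos θ + P sin θ.
Along the incline: P cos θ + μ_s N = m g sin θ, i.e. P cos θ + μ_s (m g cos θ + P sin θ) = m g sin θ.
Solving, P (cos θ + μ_s sin θ) = m g (sin θ − μ_s cos θ), so P = 1160×0.1133/1.087 = 121 N.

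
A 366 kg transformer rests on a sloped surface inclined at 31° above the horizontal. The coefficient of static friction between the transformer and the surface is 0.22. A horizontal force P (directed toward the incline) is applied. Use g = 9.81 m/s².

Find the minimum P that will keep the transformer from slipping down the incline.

The transformer tends to slide down (tan θ > μ_s), so at the point of impending slip friction acts up-slope at its limit: f = μ_s N.
Perpendicular to the incline: N = m g cos θ + P sin θ.
Along the incline: P cos θ + μ_s N = m g sin θ, i.e. P cos θ + μ_s (m g cos θ + P sin θ) = m g sin θ.
Solving, P (cos θ + μ_s sin θ) = m g (sin θ − μ_s cos θ), so P = 3590×0.3265/0.9705 = 1210 N.

P_min ≈ 1210 N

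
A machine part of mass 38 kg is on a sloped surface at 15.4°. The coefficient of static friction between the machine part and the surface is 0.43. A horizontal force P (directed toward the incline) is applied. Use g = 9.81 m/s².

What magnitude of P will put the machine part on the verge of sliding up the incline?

At impending motion up the slope, friction acts down-slope at its limit: f = μ_s N.
Perpendicular to the incline: N = m g cos θ + P sin θ.
Along the incline: P cos θ = m g sin θ + μ_s N = m g sin θ + μ_s (m g cos θ + P sin θ).
Solving, P (cos θ − μ_s sin θ) = m g (sin θ + μ_s cos θ), so P = 38×9.81×(sin 15.4° + 0.43 cos 15.4°)/(cos 15.4° − 0.43 sin 15.4°) = 373×0.6801/0.8499 = 298 N.

P ≈ 298 N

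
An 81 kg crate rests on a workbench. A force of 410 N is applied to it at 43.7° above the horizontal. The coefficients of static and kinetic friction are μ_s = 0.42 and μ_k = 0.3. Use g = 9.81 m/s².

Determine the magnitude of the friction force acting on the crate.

The vertical component of P reduces the normal force: N = m g − P sin α = 794.6 − 283.3 = 511.3 N.
Horizontally, friction must balance P cos α = 296.4 N.
The static-friction limit is μ_s N = 214.8 N.
296.4 > 214.8 N → the crate slides; f = μ_k N = 0.3×511.3 = 153 N.

f ≈ 153 N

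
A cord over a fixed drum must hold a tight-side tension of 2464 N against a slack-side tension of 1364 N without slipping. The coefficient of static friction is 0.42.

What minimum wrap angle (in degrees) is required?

β_min ≈ 80.7°

T₂/T₁ = e^{μβ} → β = ln(T₂/T₁)/μ.
β = ln(2464/1364)/0.42 = 0.5914/0.42 = 1.408 rad.
In degrees: β = 1.408 × 180/π = 80.7°.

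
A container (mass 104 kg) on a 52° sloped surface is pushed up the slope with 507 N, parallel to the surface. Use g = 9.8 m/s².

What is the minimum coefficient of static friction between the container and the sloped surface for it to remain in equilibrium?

N = m g cos θ = 627.5 N.
Friction must make up the shortfall along the incline: f = m g sin θ − P = 803.1 − 507 = 296.1 N.
At the threshold f = μ_s N, so μ_s,min = 296.1/627.5 = 0.472.

μ_s,min ≈ 0.472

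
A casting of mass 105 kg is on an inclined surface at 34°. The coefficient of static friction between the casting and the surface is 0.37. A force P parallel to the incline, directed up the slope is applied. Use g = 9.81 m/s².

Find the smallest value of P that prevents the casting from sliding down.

P_min ≈ 260 N

The casting tends to slide down (tan θ > μ_s), so at the point of impending slip friction acts up-slope at its limit: f = μ_s N.
P is parallel to the surface, so N = m g cos θ = 854 N.
Along the incline: P + μ_s N = m g sin θ, so P = 576 − 0.37×854 = 260 N.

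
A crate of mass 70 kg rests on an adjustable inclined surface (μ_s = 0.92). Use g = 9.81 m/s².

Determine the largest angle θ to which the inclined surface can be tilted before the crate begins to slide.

At the slip threshold, m g sin θ = μ_s · m g cos θ, so tan θ = μ_s.
θ_max = arctan(0.92) = 42.6°.

θ_max ≈ 42.6°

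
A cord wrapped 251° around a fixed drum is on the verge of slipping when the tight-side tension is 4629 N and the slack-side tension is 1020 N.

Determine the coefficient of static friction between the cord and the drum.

μ ≈ 0.345

T₂/T₁ = e^{μβ} → μ = ln(T₂/T₁)/β.
β = 251° = 4.381 rad.
μ = ln(4629/1020)/4.381 = ln(4.538)/4.381 = 0.345.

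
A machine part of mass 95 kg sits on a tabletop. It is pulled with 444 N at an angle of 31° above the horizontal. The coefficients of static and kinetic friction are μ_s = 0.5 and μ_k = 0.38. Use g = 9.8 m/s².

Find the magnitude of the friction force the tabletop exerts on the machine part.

f ≈ 267 N

The vertical component of P reduces the normal force: N = m g − P sin α = 931 − 228.7 = 702.3 N.
For equilibrium, f = P cos α = 444×cos 31° = 380.6 N.
μ_s N = 0.5 × 702.3 = 351.2 N.
The required friction exceeds μ_s N, so the machine part moves and f = μ_k N = 267 N.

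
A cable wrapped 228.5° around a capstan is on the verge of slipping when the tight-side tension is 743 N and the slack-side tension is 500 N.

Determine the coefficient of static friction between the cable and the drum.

μ ≈ 0.0993

T₂/T₁ = e^{μβ} → μ = ln(T₂/T₁)/β.
β = 228.5° = 3.988 rad.
μ = ln(743/500)/3.988 = ln(1.486)/3.988 = 0.0993.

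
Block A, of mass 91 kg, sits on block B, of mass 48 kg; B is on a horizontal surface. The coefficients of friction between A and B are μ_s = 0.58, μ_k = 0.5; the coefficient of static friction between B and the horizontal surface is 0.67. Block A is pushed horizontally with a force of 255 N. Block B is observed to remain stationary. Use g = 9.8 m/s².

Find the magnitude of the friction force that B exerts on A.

f ≈ 255 N

Between the blocks, N₁ = m_A g = 891.8 N.
Maximum static friction on A from B: μ_s N₁ = 0.58×891.8 = 517.2 N.
Since P = 255 N ≤ 517.2 N, A does not slip on B; friction on A equals P = 255 N.
By Newton's third law B feels 255 N forward from A. With B stationary, the floor's static friction on B balances it: f₂ = 255 N (well within μ_s(m_A+m_B)g = 912.7 N).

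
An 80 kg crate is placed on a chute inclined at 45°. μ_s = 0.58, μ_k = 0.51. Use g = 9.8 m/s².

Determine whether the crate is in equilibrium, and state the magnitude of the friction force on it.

N = m g cos θ = 554 N.
Down-slope weight component: m g sin θ = 554 N.
μ_s N = 322 N.
554 > 322 N, so it slides; kinetic friction f = μ_k N = 0.51×554 = 283 N.

f ≈ 283 N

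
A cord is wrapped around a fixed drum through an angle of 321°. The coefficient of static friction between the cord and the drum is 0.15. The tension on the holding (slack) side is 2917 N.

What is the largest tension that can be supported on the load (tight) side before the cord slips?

At impending slip the capstan equation gives T₂/T₁ = e^{μβ} with β in radians.
β = 321° × π/180 = 5.603 rad.
e^{μβ} = e^{0.15×5.603} = 2.317.
T₂ = T₁ · e^{μβ} = 2917 × 2.317 = 6760 N.

T_max ≈ 6760 N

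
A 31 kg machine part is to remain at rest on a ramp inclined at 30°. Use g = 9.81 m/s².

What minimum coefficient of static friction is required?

μ_s,min ≈ 0.577

At the slip threshold m g sin θ = μ_s m g cos θ, so μ_s,min = tan θ.
μ_s,min = tan 30° = 0.577.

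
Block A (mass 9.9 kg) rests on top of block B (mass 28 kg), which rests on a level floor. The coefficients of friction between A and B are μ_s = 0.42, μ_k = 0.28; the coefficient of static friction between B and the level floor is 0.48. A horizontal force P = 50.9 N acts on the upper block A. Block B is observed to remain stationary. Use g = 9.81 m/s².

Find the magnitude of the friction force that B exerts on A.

Between the blocks, N₁ = m_A g = 97.12 N.
So the A–B interface can sustain at most μ_s N₁ = 40.79 N of static friction.
P = 50.9 N exceeds that limit, so A slips over B and the interface friction becomes kinetic: f₁ = μ_k N₁ = 0.28×97.12 = 27.2 N.
By Newton's third law B feels 27.2 N forward from A. With B stationary, the floor's static friction on B balances it: f₂ = 27.2 N (well within μ_s(m_A+m_B)g = 178.5 N).

f ≈ 27.2 N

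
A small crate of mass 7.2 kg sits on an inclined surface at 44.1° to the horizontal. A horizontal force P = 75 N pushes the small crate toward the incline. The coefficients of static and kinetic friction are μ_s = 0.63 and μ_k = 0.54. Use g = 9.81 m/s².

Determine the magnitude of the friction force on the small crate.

f ≈ 4.71 N (down the incline)

The horizontal push has a component P sin θ into the surface, so N = m g cos θ + P sin θ = 50.72 + 52.19 = 102.9 N.
Parallel to the incline: P cos θ − m g sin θ = 53.86 − 49.15 = 4.706 N; the friction needed to balance this is 4.706 N acting down the slope.
Maximum static friction: μ_s N = 0.63 × 102.9 = 64.84 N.
|f_req| = 4.706 ≤ 64.84 N → the small crate is in equilibrium; friction equals the required value.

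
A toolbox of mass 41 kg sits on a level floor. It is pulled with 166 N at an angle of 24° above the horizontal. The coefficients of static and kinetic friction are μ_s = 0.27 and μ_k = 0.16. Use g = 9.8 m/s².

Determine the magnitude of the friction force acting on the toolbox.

N = m g − P sin α = 401.8 − 166×sin 24° = 334.3 N.
For equilibrium, f = P cos α = 166×cos 24° = 151.6 N.
The static-friction limit is μ_s N = 90.26 N.
151.6 > 90.26 N → the toolbox slides; f = μ_k N = 0.16×334.3 = 53.5 N.

f ≈ 53.5 N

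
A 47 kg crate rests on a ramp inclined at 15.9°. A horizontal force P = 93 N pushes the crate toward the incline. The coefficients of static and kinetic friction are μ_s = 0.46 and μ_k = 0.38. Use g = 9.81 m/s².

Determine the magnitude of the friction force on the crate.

Resolve perpendicular to the incline: N = m g cos θ + P sin θ = 47×9.81×cos 15.9° + 93×sin 15.9° = 468.9 N.
Along the incline, the net driving force (taking up-slope positive) is P cos θ − m g sin θ = 89.44 − 126.3 = -36.87 N, so equilibrium requires friction f = 36.87 N (up-slope).
The limit of static friction is μ_s N = 215.7 N.
|f_req| = 36.87 ≤ 215.7 N → the crate is in equilibrium; friction equals the required value.

f ≈ 36.9 N (up the incline)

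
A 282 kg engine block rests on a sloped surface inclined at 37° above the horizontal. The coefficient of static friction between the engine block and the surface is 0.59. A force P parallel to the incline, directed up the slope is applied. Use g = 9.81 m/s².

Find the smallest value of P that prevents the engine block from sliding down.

The engine block tends to slide down (tan θ > μ_s), so at the point of impending slip friction acts up-slope at its limit: f = μ_s N.
P is parallel to the surface, so N = m g cos θ = 2210 N.
Along the incline: P + μ_s N = m g sin θ, so P = 1660 − 0.59×2210 = 361 N.

P_min ≈ 361 N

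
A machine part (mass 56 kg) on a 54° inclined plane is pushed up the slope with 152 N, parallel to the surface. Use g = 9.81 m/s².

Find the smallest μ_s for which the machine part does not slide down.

N = m g cos θ = 322.9 N.
Friction must make up the shortfall along the incline: f = m g sin θ − P = 444.4 − 152 = 292.4 N.
At the threshold f = μ_s N, so μ_s,min = 292.4/322.9 = 0.906.

μ_s,min ≈ 0.906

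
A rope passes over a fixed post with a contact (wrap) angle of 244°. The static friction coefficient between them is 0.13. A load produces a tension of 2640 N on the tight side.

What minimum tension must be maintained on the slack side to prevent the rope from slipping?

Capstan equation at impending slip: T_tight/T_slack = e^{μβ}.
β = 244° = 4.259 rad; e^{μβ} = e^{0.13×4.259} = 1.74.
T_slack = T_tight / e^{μβ} = 2640 / 1.74 = 1520 N.

T_min ≈ 1520 N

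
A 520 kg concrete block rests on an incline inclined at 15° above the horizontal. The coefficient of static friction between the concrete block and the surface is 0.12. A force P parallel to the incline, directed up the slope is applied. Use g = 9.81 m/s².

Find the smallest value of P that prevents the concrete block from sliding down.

P_min ≈ 729 N

The concrete block tends to slide down (tan θ > μ_s), so at the point of impending slip friction acts up-slope at its limit: f = μ_s N.
P is parallel to the surface, so N = m g cos θ = 4930 N.
Along the incline: P + μ_s N = m g sin θ, so P = 1320 − 0.12×4930 = 729 N.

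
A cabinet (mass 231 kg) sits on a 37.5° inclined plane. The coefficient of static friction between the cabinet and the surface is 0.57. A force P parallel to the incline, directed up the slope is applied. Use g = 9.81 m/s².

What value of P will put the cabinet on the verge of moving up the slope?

At impending motion up the slope, friction acts down-slope at its limit: f = μ_s N.
P is parallel to the surface, so N = m g cos θ = 1800 N.
Along the incline: P = m g sin θ + μ_s N = 1380 + 0.57×1800 = 2400 N.

P ≈ 2400 N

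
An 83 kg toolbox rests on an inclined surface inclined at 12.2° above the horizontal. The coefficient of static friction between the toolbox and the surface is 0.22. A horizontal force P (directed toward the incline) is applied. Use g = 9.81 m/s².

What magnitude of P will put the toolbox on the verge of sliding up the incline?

At impending motion up the slope, friction acts down-slope at its limit: f = μ_s N.
Perpendicular to the incline: N = m g cos θ + P sin θ.
Along the incline: P cos θ = m g sin θ + μ_s N = m g sin θ + μ_s (m g cos θ + P sin θ).
Solving, P (cos θ − μ_s sin θ) = m g (sin θ + μ_s cos θ), so P = 83×9.81×(sin 12.2° + 0.22 cos 12.2°)/(cos 12.2° − 0.22 sin 12.2°) = 814×0.4264/0.9309 = 373 N.

P ≈ 373 N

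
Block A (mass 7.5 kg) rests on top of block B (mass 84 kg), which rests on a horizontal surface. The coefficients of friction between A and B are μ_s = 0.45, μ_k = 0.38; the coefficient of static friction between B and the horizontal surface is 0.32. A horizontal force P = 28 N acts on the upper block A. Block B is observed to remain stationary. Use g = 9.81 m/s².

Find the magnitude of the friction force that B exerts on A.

The normal force B exerts on A is simply A's weight, N₁ = 73.58 N.
So the A–B interface can sustain at most μ_s N₁ = 33.11 N of static friction.
P = 28 N is within that limit, so A and B move together (both at rest); the A–B friction is simply f₁ = P = 28 N.
B experiences an equal 28 N forward from A (third law). B is in equilibrium, so the floor supplies f₂ = 28 N of static friction (limit μ_s(m_A+m_B)g = 287.2 N, not exceeded).

f ≈ 28 N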